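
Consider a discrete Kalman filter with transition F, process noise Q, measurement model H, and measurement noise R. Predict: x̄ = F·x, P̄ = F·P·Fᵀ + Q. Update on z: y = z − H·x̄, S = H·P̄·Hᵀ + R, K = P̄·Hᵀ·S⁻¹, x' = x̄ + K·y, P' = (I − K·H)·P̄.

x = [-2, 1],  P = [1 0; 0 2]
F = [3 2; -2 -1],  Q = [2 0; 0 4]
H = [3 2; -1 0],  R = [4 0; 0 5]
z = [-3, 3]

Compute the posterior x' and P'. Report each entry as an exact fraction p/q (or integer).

x' = [-2653/911, 2543/911]
P' = [2180/911 -2900/911; -2900/911 4610/911]

x̄ = F·x = [-4, 3]
P̄ = F·P·Fᵀ + Q = [19 -10; -10 10]
y = z − H·x̄ = [3, -1]
S = H·P̄·Hᵀ + R = [95 -37; -37 24]
K = P̄·Hᵀ·S⁻¹ = [185/911 -436/911; 130/911 580/911]
x' = x̄ + K·y = [-2653/911, 2543/911]
P' = (I − K·H)·P̄ = [2180/911 -2900/911; -2900/911 4610/911]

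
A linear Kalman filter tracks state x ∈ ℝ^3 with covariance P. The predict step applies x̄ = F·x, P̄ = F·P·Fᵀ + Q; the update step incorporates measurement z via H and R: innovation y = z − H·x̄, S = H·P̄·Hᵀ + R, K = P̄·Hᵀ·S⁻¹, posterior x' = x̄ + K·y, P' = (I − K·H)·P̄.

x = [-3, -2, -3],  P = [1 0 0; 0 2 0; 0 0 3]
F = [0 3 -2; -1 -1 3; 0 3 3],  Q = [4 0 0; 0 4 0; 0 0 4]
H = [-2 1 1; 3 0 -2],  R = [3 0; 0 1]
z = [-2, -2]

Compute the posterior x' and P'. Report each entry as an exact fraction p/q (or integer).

x' = [-3921/2006, -15407/8024, -8863/4012]
P' = [9684/1003 6607/2006 14623/1003; 6607/2006 27273/8024 19369/4012; 14623/1003 19369/4012 44639/2006]

x̄ = F·x = [0, -4, -15]
P̄ = F·P·Fᵀ + Q = [34 -24 0; -24 34 21; 0 21 49]
y = z − H·x̄ = [17, -32]
S = H·P̄·Hᵀ + R = [360 -416; -416 503]
K = P̄·Hᵀ·S⁻¹ = [-961/2006 -194/1003; 4385/8024 226/1003; -2779/4012 -770/1003]
x' = x̄ + K·y = [-3921/2006, -15407/8024, -8863/4012]
P' = (I − K·H)·P̄ = [9684/1003 6607/2006 14623/1003; 6607/2006 27273/8024 19369/4012; 14623/1003 19369/4012 44639/2006]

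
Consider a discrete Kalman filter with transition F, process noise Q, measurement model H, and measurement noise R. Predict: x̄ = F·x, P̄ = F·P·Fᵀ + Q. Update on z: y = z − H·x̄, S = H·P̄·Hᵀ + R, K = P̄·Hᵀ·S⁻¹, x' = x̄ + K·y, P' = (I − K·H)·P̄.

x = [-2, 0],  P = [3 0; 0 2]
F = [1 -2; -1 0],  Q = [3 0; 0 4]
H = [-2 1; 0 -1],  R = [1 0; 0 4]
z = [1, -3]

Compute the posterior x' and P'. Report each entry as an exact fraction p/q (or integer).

x̄ = F·x = [-2, 2]
P̄ = F·P·Fᵀ + Q = [14 -3; -3 7]
y = z − H·x̄ = [-5, -1]
S = H·P̄·Hᵀ + R = [76 -13; -13 11]
K = P̄·Hᵀ·S⁻¹ = [-302/667 -175/667; 52/667 -363/667]
x' = x̄ + K·y = [351/667, 1437/667]
P' = (I − K·H)·P̄ = [501/667 700/667; 700/667 1452/667]

x' = [351/667, 1437/667]
P' = [501/667 700/667; 700/667 1452/667]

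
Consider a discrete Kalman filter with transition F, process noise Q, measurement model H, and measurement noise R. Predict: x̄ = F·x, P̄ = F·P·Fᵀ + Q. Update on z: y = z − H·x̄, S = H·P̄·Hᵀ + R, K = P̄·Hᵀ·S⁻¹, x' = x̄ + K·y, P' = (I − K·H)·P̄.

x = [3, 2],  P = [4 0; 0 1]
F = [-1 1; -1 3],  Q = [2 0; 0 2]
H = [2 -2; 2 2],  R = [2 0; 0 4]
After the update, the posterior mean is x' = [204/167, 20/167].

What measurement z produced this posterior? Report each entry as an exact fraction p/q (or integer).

x̄ = F·x = [-1, 3]
P̄ = F·P·Fᵀ + Q = [7 7; 7 15]
S = H·P̄·Hᵀ + R = [34 -32; -32 148]
K = P̄·Hᵀ·S⁻¹ = [112/501 119/501; -40/167 41/167]
x' − x̄ = [371/167, -481/167] = K·y
y = (KᵀK)⁻¹·Kᵀ·(x' − x̄) = [11, -1]
z = y + H·x̄ = [11, -1] + [-8, 4] = [3, 3]

z = [3, 3]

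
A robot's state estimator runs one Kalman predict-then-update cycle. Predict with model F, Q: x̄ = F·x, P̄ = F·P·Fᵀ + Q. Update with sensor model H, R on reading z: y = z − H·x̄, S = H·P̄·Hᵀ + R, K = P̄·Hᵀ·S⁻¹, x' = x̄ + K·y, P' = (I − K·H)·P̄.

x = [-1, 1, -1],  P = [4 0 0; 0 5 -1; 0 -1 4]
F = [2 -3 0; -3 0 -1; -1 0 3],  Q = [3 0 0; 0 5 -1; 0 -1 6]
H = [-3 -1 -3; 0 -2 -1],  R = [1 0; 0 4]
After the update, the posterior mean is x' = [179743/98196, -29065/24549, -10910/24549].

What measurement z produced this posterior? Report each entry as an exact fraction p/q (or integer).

z = [-3, 3]

x̄ = F·x = [-5, 4, -2]
P̄ = F·P·Fᵀ + Q = [64 -27 1; -27 45 -1; 1 -1 46]
S = H·P̄·Hᵀ + R = [886 62; 62 226]
K = P̄·Hᵀ·S⁻¹ = [-20627/98196 28687/98196; 3583/49098 -10159/24549; -3614/24549 -3788/24549]
x' − x̄ = [670723/98196, -127261/24549, 38188/24549] = K·y
y = (KᵀK)⁻¹·Kᵀ·(x' − x̄) = [-20, 9]
z = y + H·x̄ = [-20, 9] + [17, -6] = [-3, 3]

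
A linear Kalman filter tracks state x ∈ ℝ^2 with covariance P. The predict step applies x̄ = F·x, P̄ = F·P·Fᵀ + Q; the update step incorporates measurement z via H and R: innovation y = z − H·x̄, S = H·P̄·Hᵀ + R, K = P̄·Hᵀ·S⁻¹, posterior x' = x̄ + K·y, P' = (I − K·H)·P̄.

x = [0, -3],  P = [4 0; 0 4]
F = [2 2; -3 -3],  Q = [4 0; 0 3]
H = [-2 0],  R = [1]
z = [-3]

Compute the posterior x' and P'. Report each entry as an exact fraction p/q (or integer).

x̄ = F·x = [-6, 9]
P̄ = F·P·Fᵀ + Q = [36 -48; -48 75]
y = z − H·x̄ = [-15]
S = H·P̄·Hᵀ + R = [145]
K = P̄·Hᵀ·S⁻¹ = [-72/145; 96/145]
x' = x̄ + K·y = [42/29, -27/29]
P' = (I − K·H)·P̄ = [36/145 -48/145; -48/145 1659/145]

x' = [42/29, -27/29]
P' = [36/145 -48/145; -48/145 1659/145]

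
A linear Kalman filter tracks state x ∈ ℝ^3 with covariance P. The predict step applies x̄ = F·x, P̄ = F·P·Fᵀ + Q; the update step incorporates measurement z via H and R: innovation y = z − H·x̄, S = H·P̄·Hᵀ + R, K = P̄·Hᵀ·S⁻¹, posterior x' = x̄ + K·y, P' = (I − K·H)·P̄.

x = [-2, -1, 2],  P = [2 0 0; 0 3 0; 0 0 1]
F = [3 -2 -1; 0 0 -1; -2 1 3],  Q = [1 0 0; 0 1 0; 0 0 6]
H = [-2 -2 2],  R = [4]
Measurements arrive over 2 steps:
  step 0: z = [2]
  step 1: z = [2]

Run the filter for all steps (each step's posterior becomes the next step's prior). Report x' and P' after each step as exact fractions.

step 0: x̄ = F·x = [-6, -2, 9]
step 0: P̄ = F·P·Fᵀ + Q = [32 1 -21; 1 2 -3; -21 -3 26]
step 0: y = z − H·x̄ = [-32]
step 0: S = H·P̄·Hᵀ + R = [444]
step 0: K = P̄·Hᵀ·S⁻¹ = [-9/37; -1/37; 25/111]
step 0: x' = x̄ + K·y = [66/37, -42/37, 199/111]
step 0: P' = (I − K·H)·P̄ = [212/37 -71/37 123/37; -71/37 62/37 -11/37; 123/37 -11/37 386/111]
step 1: x̄ = F·x = [647/111, -199/111, 25/37]
step 1: P̄ = F·P·Fᵀ + Q = [7175/111 -787/111 -849/37; -787/111 497/111 -129/37; -849/37 -129/37 1032/37]
step 1: y = z − H·x̄ = [968/111]
step 1: S = H·P̄·Hᵀ + R = [60692/111]
step 1: K = P̄·Hᵀ·S⁻¹ = [-8935/30346; -97/30346; 3015/15173]
step 1: x' = x̄ + K·y = [49481/15173, -27625/15173, 36545/15173]
step 1: P' = (I − K·H)·P̄ = [261550/15173 -115386/15173 137229/15173; -115386/15173 67852/15173 -47631/15173; 137229/15173 -47631/15173 95628/15173]

step 0: x' = [66/37, -42/37, 199/111], P' = [212/37 -71/37 123/37; -71/37 62/37 -11/37; 123/37 -11/37 386/111]
step 1: x' = [49481/15173, -27625/15173, 36545/15173], P' = [261550/15173 -115386/15173 137229/15173; -115386/15173 67852/15173 -47631/15173; 137229/15173 -47631/15173 95628/15173]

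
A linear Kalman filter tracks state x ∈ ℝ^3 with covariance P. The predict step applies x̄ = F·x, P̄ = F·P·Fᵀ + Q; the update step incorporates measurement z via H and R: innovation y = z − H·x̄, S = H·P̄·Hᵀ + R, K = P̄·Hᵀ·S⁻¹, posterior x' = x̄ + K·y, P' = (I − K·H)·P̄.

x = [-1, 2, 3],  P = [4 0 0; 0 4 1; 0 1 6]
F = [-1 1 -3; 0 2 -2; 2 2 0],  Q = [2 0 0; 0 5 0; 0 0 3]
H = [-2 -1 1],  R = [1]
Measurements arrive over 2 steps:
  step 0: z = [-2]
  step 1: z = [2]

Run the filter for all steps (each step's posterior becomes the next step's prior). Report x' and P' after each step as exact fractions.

step 0: x' = [150/449, 848/449, 268/449], P' = [1078/449 838/449 2836/449; 838/449 7204/449 8783/449; 2836/449 8783/449 14490/449]
step 1: x' = [-105718/868097, 2277230/868097, 3802138/868097], P' = [1190932/868097 -457910/868097 1626948/868097; -457910/868097 12533396/868097 11514351/868097; 1626948/868097 11514351/868097 14938658/868097]

step 0: x̄ = F·x = [-6, -2, 2]
step 0: P̄ = F·P·Fᵀ + Q = [58 36 -6; 36 37 12; -6 12 35]
step 0: y = z − H·x̄ = [-18]
step 0: S = H·P̄·Hᵀ + R = [449]
step 0: K = P̄·Hᵀ·S⁻¹ = [-158/449; -97/449; 35/449]
step 0: x' = x̄ + K·y = [150/449, 848/449, 268/449]
step 0: P' = (I − K·H)·P̄ = [1078/449 838/449 2836/449; 838/449 7204/449 8783/449; 2836/449 8783/449 14490/449]
step 1: x̄ = F·x = [-106/449, 1160/449, 1996/449]
step 1: P̄ = F·P·Fᵀ + Q = [102232/449 35080/449 -57462/449; 35080/449 18757/449 -14308/449; -57462/449 -14308/449 41179/449]
step 1: y = z − H·x̄ = [-150/449]
step 1: S = H·P̄·Hᵀ + R = [868097/449]
step 1: K = P̄·Hᵀ·S⁻¹ = [-297006/868097; -103225/868097; 170411/868097]
step 1: x' = x̄ + K·y = [-105718/868097, 2277230/868097, 3802138/868097]
step 1: P' = (I − K·H)·P̄ = [1190932/868097 -457910/868097 1626948/868097; -457910/868097 12533396/868097 11514351/868097; 1626948/868097 11514351/868097 14938658/868097]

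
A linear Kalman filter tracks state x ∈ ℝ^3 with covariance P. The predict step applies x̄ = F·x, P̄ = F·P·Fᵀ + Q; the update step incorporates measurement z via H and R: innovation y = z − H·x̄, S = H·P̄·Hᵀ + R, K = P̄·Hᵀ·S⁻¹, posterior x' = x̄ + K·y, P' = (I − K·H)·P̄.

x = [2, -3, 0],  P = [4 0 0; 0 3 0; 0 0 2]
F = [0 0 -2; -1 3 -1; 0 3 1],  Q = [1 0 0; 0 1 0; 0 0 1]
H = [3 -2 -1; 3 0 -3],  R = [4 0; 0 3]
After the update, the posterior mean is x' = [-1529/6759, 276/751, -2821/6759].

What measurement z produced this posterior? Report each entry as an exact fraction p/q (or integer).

x̄ = F·x = [0, -11, -9]
P̄ = F·P·Fᵀ + Q = [9 4 -4; 4 34 25; -4 25 30]
S = H·P̄·Hᵀ + R = [327 345; 345 426]
K = P̄·Hᵀ·S⁻¹ = [-1219/6759 1606/6759; -473/751 272/751; -1334/6759 -538/6759]
x' − x̄ = [-1529/6759, 8537/751, 58010/6759] = K·y
y = (KᵀK)⁻¹·Kᵀ·(x' − x̄) = [-33, -26]
z = y + H·x̄ = [-33, -26] + [31, 27] = [-2, 1]

z = [-2, 1]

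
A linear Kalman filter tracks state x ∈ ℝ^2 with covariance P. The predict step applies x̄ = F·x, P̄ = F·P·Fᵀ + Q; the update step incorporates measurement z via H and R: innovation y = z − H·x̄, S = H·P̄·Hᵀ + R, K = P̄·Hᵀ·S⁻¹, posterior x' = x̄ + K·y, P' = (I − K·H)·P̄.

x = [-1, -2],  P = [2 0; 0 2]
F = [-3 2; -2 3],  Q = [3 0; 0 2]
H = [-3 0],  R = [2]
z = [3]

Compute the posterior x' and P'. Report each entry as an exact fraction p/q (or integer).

x̄ = F·x = [-1, -4]
P̄ = F·P·Fᵀ + Q = [29 24; 24 28]
y = z − H·x̄ = [0]
S = H·P̄·Hᵀ + R = [263]
K = P̄·Hᵀ·S⁻¹ = [-87/263; -72/263]
x' = x̄ + K·y = [-1, -4]
P' = (I − K·H)·P̄ = [58/263 48/263; 48/263 2180/263]

x' = [-1, -4]
P' = [58/263 48/263; 48/263 2180/263]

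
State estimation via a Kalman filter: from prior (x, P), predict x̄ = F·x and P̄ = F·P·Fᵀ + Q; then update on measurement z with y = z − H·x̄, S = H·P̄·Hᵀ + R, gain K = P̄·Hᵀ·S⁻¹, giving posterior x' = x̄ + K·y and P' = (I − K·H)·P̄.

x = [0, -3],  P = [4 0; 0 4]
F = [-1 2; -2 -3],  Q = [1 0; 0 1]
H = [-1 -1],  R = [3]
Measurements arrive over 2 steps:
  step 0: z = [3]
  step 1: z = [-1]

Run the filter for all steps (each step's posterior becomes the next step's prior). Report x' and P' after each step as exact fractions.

step 0: x' = [-20/3, 61/15], P' = [184/9 -181/9; -181/9 1016/45]
step 1: x' = [-18570/4091, 24677/4091], P' = [162539/4091 -146645/4091; -146645/4091 142619/4091]

step 0: x̄ = F·x = [-6, 9]
step 0: P̄ = F·P·Fᵀ + Q = [21 -16; -16 53]
step 0: y = z − H·x̄ = [6]
step 0: S = H·P̄·Hᵀ + R = [45]
step 0: K = P̄·Hᵀ·S⁻¹ = [-1/9; -37/45]
step 0: x' = x̄ + K·y = [-20/3, 61/15]
step 0: P' = (I − K·H)·P̄ = [184/9 -181/9; -181/9 1016/45]
step 1: x̄ = F·x = [74/5, 17/15]
step 1: P̄ = F·P·Fᵀ + Q = [961/5 -1117/15; -1117/15 2009/45]
step 1: y = z − H·x̄ = [224/15]
step 1: S = H·P̄·Hᵀ + R = [4091/45]
step 1: K = P̄·Hᵀ·S⁻¹ = [-5298/4091; 1342/4091]
step 1: x' = x̄ + K·y = [-18570/4091, 24677/4091]
step 1: P' = (I − K·H)·P̄ = [162539/4091 -146645/4091; -146645/4091 142619/4091]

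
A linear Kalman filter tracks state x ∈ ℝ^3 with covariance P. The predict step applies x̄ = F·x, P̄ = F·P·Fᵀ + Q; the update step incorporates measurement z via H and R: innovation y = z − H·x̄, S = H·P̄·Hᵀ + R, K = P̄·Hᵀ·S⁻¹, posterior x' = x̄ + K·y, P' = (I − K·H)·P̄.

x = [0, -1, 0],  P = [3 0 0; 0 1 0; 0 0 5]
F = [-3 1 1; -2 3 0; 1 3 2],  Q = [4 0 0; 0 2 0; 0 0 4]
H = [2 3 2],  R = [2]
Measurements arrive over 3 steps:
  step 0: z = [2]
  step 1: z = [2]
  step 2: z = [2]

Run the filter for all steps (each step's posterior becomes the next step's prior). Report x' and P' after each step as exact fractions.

step 0: x' = [1934/821, -240/821, -772/821], P' = [9352/821 276/821 -9621/821; 276/821 5194/821 -7950/821; -9621/821 -7950/821 21635/821]
step 1: x' = [-793600/1348349, -92536/1348349, 2265906/1348349], P' = [52347137/1348349 -38910522/1348349 6306115/1348349; -38910522/1348349 32315884/1348349 -9357530/1348349; 6306115/1348349 -9357530/1348349 7807814/1348349]
step 2: x' = [8211481659/6372276797, -9651203535/6372276797, 12641915847/6372276797], P' = [70342284656/6372276797 -43658607193/6372276797 -3814582555/6372276797; -43658607193/6372276797 41732637757/6372276797 -17703022591/6372276797; -3814582555/6372276797 -17703022591/6372276797 30659136164/6372276797]

step 0: x̄ = F·x = [-1, -3, -3]
step 0: P̄ = F·P·Fᵀ + Q = [37 21 4; 21 23 3; 4 3 36]
step 0: y = z − H·x̄ = [19]
step 0: S = H·P̄·Hᵀ + R = [821]
step 0: K = P̄·Hᵀ·S⁻¹ = [145/821; 117/821; 89/821]
step 0: x' = x̄ + K·y = [1934/821, -240/821, -772/821]
step 0: P' = (I − K·H)·P̄ = [9352/821 276/821 -9621/821; 276/821 5194/821 -7950/821; -9621/821 -7950/821 21635/821]
step 1: x̄ = F·x = [-6814/821, -4588/821, -330/821]
step 1: P̄ = F·P·Fᵀ + Q = [154451/821 64050/821 36943/821; 64050/821 82484/821 17998/821; 36943/821 17998/821 13694/821]
step 1: y = z − H·x̄ = [29694/821]
step 1: S = H·P̄·Hᵀ + R = [2696698/821]
step 1: K = P̄·Hᵀ·S⁻¹ = [287469/1348349; 205774/1348349; 77634/1348349]
step 1: x' = x̄ + K·y = [-793600/1348349, -92536/1348349, 2265906/1348349]
step 1: P' = (I − K·H)·P̄ = [52347137/1348349 -38910522/1348349 6306115/1348349; -38910522/1348349 32315884/1348349 -9357530/1348349; 6306115/1348349 -9357530/1348349 7807814/1348349]
step 2: x̄ = F·x = [4554170/1348349, 1309592/1348349, 3460604/1348349]
step 2: P̄ = F·P·Fᵀ + Q = [693552709/1348349 798361396/1348349 188487820/1348349; 798361396/1348349 969854466/1348349 221510608/1348349; 188487820/1348349 221510608/1348349 59285713/1348349]
step 2: y = z − H·x̄ = [-17261626/1348349]
step 2: S = H·P̄·Hᵀ + R = [25489107188/1348349]
step 2: K = P̄·Hᵀ·S⁻¹ = [2079582623/12744553594; 2474653703/12744553594; 580039445/12744553594]
step 2: x' = x̄ + K·y = [8211481659/6372276797, -9651203535/6372276797, 12641915847/6372276797]
step 2: P' = (I − K·H)·P̄ = [70342284656/6372276797 -43658607193/6372276797 -3814582555/6372276797; -43658607193/6372276797 41732637757/6372276797 -17703022591/6372276797; -3814582555/6372276797 -17703022591/6372276797 30659136164/6372276797]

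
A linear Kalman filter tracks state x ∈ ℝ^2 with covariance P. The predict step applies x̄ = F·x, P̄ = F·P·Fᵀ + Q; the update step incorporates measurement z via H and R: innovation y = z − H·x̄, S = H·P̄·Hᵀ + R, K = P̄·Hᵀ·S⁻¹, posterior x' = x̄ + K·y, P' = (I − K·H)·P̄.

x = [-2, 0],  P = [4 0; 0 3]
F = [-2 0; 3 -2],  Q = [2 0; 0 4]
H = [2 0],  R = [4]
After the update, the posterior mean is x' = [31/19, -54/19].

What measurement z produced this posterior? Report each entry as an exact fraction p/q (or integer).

x̄ = F·x = [4, -6]
P̄ = F·P·Fᵀ + Q = [18 -24; -24 52]
S = H·P̄·Hᵀ + R = [76]
K = P̄·Hᵀ·S⁻¹ = [9/19; -12/19]
x' − x̄ = [-45/19, 60/19] = K·y
y = (KᵀK)⁻¹·Kᵀ·(x' − x̄) = [-5]
z = y + H·x̄ = [-5] + [8] = [3]

z = [3]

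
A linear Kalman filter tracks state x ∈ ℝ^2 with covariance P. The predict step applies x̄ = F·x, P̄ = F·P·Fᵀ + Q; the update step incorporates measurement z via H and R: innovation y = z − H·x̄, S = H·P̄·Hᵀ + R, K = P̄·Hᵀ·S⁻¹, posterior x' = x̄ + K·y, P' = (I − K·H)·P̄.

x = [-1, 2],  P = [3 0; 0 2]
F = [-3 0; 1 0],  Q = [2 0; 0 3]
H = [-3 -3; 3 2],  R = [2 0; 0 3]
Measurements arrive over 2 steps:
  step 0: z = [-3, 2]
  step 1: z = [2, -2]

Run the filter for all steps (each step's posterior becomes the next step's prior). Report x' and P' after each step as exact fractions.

step 0: x̄ = F·x = [3, -1]
step 0: P̄ = F·P·Fᵀ + Q = [29 -9; -9 6]
step 0: y = z − H·x̄ = [3, -5]
step 0: S = H·P̄·Hᵀ + R = [155 -162; -162 180]
step 0: K = P̄·Hᵀ·S⁻¹ = [21/92 325/552; -45/92 -289/552]
step 0: x' = x̄ + K·y = [409/552, 83/552]
step 0: P' = (I − K·H)·P̄ = [381/184 -409/184; -409/184 469/184]
step 1: x̄ = F·x = [-409/184, 409/552]
step 1: P̄ = F·P·Fᵀ + Q = [3797/184 -1143/184; -1143/184 933/184]
step 1: y = z − H·x̄ = [-225/92, 1759/552]
step 1: S = H·P̄·Hᵀ + R = [5591/46 -11313/92; -11313/92 24741/184]
step 1: K = P̄·Hᵀ·S⁻¹ = [5448/24983 42529/74949; -11943/24983 -37501/74949]
step 1: x' = x̄ + K·y = [-30449/32121, 10139/32121]
step 1: P' = (I − K·H)·P̄ = [49793/24983 -53425/24983; -53425/24983 61387/24983]

step 0: x' = [409/552, 83/552], P' = [381/184 -409/184; -409/184 469/184]
step 1: x' = [-30449/32121, 10139/32121], P' = [49793/24983 -53425/24983; -53425/24983 61387/24983]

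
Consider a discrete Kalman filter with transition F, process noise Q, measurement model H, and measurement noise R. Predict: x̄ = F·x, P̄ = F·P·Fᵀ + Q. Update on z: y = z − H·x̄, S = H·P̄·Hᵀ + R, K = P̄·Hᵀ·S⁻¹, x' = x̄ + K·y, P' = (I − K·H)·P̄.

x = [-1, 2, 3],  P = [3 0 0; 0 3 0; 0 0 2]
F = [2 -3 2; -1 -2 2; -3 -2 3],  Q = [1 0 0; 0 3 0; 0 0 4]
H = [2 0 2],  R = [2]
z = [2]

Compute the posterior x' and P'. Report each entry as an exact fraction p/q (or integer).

x̄ = F·x = [-2, 3, 8]
P̄ = F·P·Fᵀ + Q = [48 20 12; 20 26 33; 12 33 61]
y = z − H·x̄ = [-10]
S = H·P̄·Hᵀ + R = [534]
K = P̄·Hᵀ·S⁻¹ = [20/89; 53/267; 73/267]
x' = x̄ + K·y = [-378/89, 271/267, 1406/267]
P' = (I − K·H)·P̄ = [1872/89 -340/89 -1852/89; -340/89 1324/267 1073/267; -1852/89 1073/267 5629/267]

x' = [-378/89, 271/267, 1406/267]
P' = [1872/89 -340/89 -1852/89; -340/89 1324/267 1073/267; -1852/89 1073/267 5629/267]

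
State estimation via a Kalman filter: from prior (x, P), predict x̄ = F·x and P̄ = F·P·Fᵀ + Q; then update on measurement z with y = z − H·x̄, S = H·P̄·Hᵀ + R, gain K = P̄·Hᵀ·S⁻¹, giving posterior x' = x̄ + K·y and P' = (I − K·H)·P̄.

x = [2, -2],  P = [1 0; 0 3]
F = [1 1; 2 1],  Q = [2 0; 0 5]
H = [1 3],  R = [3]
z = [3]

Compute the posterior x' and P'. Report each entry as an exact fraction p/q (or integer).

x' = [-3/7, 57/49]
P' = [3 -6/7; -6/7 83/147]

x̄ = F·x = [0, 2]
P̄ = F·P·Fᵀ + Q = [6 5; 5 12]
y = z − H·x̄ = [-3]
S = H·P̄·Hᵀ + R = [147]
K = P̄·Hᵀ·S⁻¹ = [1/7; 41/147]
x' = x̄ + K·y = [-3/7, 57/49]
P' = (I − K·H)·P̄ = [3 -6/7; -6/7 83/147]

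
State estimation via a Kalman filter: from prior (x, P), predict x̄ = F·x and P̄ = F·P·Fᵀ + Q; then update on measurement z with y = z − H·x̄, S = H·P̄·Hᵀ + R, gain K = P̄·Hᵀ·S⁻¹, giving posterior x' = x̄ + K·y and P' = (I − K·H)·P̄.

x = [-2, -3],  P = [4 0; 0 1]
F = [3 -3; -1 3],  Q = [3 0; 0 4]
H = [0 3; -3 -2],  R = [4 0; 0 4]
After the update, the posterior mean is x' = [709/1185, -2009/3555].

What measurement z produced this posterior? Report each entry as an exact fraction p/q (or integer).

x̄ = F·x = [3, -7]
P̄ = F·P·Fᵀ + Q = [48 -21; -21 17]
S = H·P̄·Hᵀ + R = [157 87; 87 252]
K = P̄·Hᵀ·S⁻¹ = [-778/3555 -3511/10665; 3443/10665 116/31995]
x' − x̄ = [-2846/1185, 22876/3555] = K·y
y = (KᵀK)⁻¹·Kᵀ·(x' − x̄) = [20, -6]
z = y + H·x̄ = [20, -6] + [-21, 5] = [-1, -1]

z = [-1, -1]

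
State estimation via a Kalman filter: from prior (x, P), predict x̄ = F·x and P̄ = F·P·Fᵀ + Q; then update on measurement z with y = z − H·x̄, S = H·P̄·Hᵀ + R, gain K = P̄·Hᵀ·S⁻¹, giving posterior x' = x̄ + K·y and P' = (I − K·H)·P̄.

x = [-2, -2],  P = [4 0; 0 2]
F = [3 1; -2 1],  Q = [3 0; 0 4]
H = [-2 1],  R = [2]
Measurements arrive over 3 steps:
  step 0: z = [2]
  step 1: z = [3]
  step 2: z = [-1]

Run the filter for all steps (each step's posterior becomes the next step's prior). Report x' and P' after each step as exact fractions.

step 0: x' = [-136/69, -42/23], P' = [125/69 66/23; 66/23 143/23]
step 1: x' = [-11491/12839, 17549/12839], P' = [23330/12839 34618/12839; 34618/12839 70554/12839]
step 2: x' = [1074287/587166, 1605017/587166], P' = [1027075/587166 1509997/587166; 1509997/587166 3093181/587166]

step 0: x̄ = F·x = [-8, 2]
step 0: P̄ = F·P·Fᵀ + Q = [41 -22; -22 22]
step 0: y = z − H·x̄ = [-16]
step 0: S = H·P̄·Hᵀ + R = [276]
step 0: K = P̄·Hᵀ·S⁻¹ = [-26/69; 11/46]
step 0: x' = x̄ + K·y = [-136/69, -42/23]
step 0: P' = (I − K·H)·P̄ = [125/69 66/23; 66/23 143/23]
step 1: x̄ = F·x = [-178/23, 146/69]
step 1: P̄ = F·P·Fᵀ + Q = [983/23 -41/23; -41/23 413/69]
step 1: y = z − H·x̄ = [-1007/69]
step 1: S = H·P̄·Hᵀ + R = [12839/69]
step 1: K = P̄·Hᵀ·S⁻¹ = [-6021/12839; 659/12839]
step 1: x' = x̄ + K·y = [-11491/12839, 17549/12839]
step 1: P' = (I − K·H)·P̄ = [23330/12839 34618/12839; 34618/12839 70554/12839]
step 2: x̄ = F·x = [-16924/12839, 40531/12839]
step 2: P̄ = F·P·Fᵀ + Q = [526749/12839 -34808/12839; -34808/12839 76758/12839]
step 2: y = z − H·x̄ = [-87218/12839]
step 2: S = H·P̄·Hᵀ + R = [2348664/12839]
step 2: K = P̄·Hᵀ·S⁻¹ = [-544153/1174332; 73187/1174332]
step 2: x' = x̄ + K·y = [1074287/587166, 1605017/587166]
step 2: P' = (I − K·H)·P̄ = [1027075/587166 1509997/587166; 1509997/587166 3093181/587166]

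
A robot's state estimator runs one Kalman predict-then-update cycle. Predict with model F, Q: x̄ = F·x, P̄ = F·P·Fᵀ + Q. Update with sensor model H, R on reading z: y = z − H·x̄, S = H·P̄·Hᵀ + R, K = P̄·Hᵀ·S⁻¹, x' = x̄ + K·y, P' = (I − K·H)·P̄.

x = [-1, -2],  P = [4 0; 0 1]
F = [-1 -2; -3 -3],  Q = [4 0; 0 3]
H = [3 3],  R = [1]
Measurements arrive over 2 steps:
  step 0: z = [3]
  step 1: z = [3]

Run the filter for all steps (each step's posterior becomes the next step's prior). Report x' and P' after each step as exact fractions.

step 0: x̄ = F·x = [5, 9]
step 0: P̄ = F·P·Fᵀ + Q = [12 18; 18 48]
step 0: y = z − H·x̄ = [-39]
step 0: S = H·P̄·Hᵀ + R = [865]
step 0: K = P̄·Hᵀ·S⁻¹ = [18/173; 198/865]
step 0: x' = x̄ + K·y = [163/173, 63/865]
step 0: P' = (I − K·H)·P̄ = [456/173 -450/173; -450/173 2316/865]
step 1: x̄ = F·x = [-941/865, -2634/865]
step 1: P̄ = F·P·Fᵀ + Q = [6004/865 486/865; 486/865 3459/865]
step 1: y = z − H·x̄ = [2664/173]
step 1: S = H·P̄·Hᵀ + R = [18956/173]
step 1: K = P̄·Hᵀ·S⁻¹ = [1947/9478; 2367/18956]
step 1: x' = x̄ + K·y = [49177/23695, -26592/23695]
step 1: P' = (I − K·H)·P̄ = [54907/23695 -106569/47390; -106569/47390 217083/94780]

step 0: x' = [163/173, 63/865], P' = [456/173 -450/173; -450/173 2316/865]
step 1: x' = [49177/23695, -26592/23695], P' = [54907/23695 -106569/47390; -106569/47390 217083/94780]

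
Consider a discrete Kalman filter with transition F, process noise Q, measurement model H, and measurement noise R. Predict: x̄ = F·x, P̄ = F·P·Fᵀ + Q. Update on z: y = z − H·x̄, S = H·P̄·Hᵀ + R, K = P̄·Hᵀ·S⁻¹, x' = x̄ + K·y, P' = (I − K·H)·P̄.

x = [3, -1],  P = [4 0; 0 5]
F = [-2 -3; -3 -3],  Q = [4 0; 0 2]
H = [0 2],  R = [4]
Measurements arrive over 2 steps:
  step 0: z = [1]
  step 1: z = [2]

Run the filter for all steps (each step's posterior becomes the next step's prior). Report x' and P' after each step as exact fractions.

step 0: x̄ = F·x = [-3, -6]
step 0: P̄ = F·P·Fᵀ + Q = [65 69; 69 83]
step 0: y = z − H·x̄ = [13]
step 0: S = H·P̄·Hᵀ + R = [336]
step 0: K = P̄·Hᵀ·S⁻¹ = [23/56; 83/168]
step 0: x' = x̄ + K·y = [131/56, 71/168]
step 0: P' = (I − K·H)·P̄ = [233/28 23/28; 23/28 83/84]
step 1: x̄ = F·x = [-333/56, -58/7]
step 1: P̄ = F·P·Fᵀ + Q = [1569/28 498/7; 498/7 704/7]
step 1: y = z − H·x̄ = [130/7]
step 1: S = H·P̄·Hᵀ + R = [2844/7]
step 1: K = P̄·Hᵀ·S⁻¹ = [83/237; 352/711]
step 1: x' = x̄ + K·y = [1057/1896, 646/711]
step 1: P' = (I − K·H)·P̄ = [1961/316 166/237; 166/237 704/711]

step 0: x' = [131/56, 71/168], P' = [233/28 23/28; 23/28 83/84]
step 1: x' = [1057/1896, 646/711], P' = [1961/316 166/237; 166/237 704/711]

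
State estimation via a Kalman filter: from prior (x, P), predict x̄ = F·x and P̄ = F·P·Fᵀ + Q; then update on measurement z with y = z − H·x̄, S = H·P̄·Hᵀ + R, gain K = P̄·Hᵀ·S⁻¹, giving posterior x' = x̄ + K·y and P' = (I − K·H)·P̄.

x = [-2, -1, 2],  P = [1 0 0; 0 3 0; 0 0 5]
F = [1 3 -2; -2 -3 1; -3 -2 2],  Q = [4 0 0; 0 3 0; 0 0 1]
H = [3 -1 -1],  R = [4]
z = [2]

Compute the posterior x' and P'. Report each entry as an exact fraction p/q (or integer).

x̄ = F·x = [-9, 9, 12]
P̄ = F·P·Fᵀ + Q = [52 -39 -41; -39 39 34; -41 34 42]
y = z − H·x̄ = [50]
S = H·P̄·Hᵀ + R = [1101]
K = P̄·Hᵀ·S⁻¹ = [236/1101; -190/1101; -199/1101]
x' = x̄ + K·y = [1891/1101, 409/1101, 3262/1101]
P' = (I − K·H)·P̄ = [1556/1101 1901/1101 1823/1101; 1901/1101 6839/1101 -376/1101; 1823/1101 -376/1101 6641/1101]

x' = [1891/1101, 409/1101, 3262/1101]
P' = [1556/1101 1901/1101 1823/1101; 1901/1101 6839/1101 -376/1101; 1823/1101 -376/1101 6641/1101]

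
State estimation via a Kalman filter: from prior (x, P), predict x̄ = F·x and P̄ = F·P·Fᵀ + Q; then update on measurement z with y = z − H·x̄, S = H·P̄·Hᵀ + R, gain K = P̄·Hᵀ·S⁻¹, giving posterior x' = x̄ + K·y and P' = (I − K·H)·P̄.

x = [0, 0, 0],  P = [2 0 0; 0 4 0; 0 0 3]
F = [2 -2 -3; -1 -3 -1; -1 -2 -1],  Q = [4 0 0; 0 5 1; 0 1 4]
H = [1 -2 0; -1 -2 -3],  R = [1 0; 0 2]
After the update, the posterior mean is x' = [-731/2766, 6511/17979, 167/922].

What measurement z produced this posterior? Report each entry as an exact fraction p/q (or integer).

x̄ = F·x = [0, 0, 0]
P̄ = F·P·Fᵀ + Q = [55 29 21; 29 46 30; 21 30 25]
S = H·P̄·Hᵀ + R = [124 246; 246 1068]
K = P̄·Hᵀ·S⁻¹ = [257/461 -811/2766; -2563/11986 -5333/35958; -21/461 -125/922]
x' − x̄ = [-731/2766, 6511/17979, 167/922] = K·y
y = (KᵀK)⁻¹·Kᵀ·(x' − x̄) = [-1, -1]
z = y + H·x̄ = [-1, -1] + [0, 0] = [-1, -1]

z = [-1, -1]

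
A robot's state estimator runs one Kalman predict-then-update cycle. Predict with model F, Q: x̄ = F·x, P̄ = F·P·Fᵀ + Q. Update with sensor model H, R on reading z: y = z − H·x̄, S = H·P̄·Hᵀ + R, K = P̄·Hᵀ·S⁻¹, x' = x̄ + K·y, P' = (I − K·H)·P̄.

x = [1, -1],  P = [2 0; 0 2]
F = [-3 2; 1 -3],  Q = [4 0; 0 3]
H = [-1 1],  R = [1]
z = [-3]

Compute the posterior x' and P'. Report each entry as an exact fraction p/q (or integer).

x' = [7/5, -22/15]
P' = [22/5 58/15; 58/15 389/90]

x̄ = F·x = [-5, 4]
P̄ = F·P·Fᵀ + Q = [30 -18; -18 23]
y = z − H·x̄ = [-12]
S = H·P̄·Hᵀ + R = [90]
K = P̄·Hᵀ·S⁻¹ = [-8/15; 41/90]
x' = x̄ + K·y = [7/5, -22/15]
P' = (I − K·H)·P̄ = [22/5 58/15; 58/15 389/90]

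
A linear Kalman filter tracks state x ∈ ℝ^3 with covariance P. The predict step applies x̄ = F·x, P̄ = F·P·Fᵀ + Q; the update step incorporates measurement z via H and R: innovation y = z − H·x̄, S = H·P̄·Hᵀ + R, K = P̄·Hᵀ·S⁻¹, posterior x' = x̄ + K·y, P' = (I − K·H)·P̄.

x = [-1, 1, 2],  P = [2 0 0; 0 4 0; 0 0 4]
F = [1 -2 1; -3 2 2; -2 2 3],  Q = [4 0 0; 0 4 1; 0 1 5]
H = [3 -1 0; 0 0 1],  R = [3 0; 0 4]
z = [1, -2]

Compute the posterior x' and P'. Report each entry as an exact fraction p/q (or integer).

x' = [2781/9973, -3341/19946, -12948/9973]
P' = [11962/9973 27288/9973 8168/9973; 27288/9973 171357/19946 24966/9973; 8168/9973 24966/9973 36892/9973]

x̄ = F·x = [-1, 9, 10]
P̄ = F·P·Fᵀ + Q = [26 -14 -8; -14 54 53; -8 53 65]
y = z − H·x̄ = [13, -12]
S = H·P̄·Hᵀ + R = [375 -77; -77 69]
K = P̄·Hᵀ·S⁻¹ = [2866/9973 2042/9973; -2543/19946 12483/19946; -154/9973 9223/9973]
x' = x̄ + K·y = [2781/9973, -3341/19946, -12948/9973]
P' = (I − K·H)·P̄ = [11962/9973 27288/9973 8168/9973; 27288/9973 171357/19946 24966/9973; 8168/9973 24966/9973 36892/9973]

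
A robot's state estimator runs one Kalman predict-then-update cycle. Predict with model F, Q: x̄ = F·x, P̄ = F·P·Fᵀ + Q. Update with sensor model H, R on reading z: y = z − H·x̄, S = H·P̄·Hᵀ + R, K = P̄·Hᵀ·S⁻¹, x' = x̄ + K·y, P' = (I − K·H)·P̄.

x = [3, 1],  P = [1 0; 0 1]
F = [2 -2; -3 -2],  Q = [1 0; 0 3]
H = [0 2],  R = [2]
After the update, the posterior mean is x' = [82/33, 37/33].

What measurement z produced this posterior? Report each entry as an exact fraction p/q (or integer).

x̄ = F·x = [4, -11]
P̄ = F·P·Fᵀ + Q = [9 -2; -2 16]
S = H·P̄·Hᵀ + R = [66]
K = P̄·Hᵀ·S⁻¹ = [-2/33; 16/33]
x' − x̄ = [-50/33, 400/33] = K·y
y = (KᵀK)⁻¹·Kᵀ·(x' − x̄) = [25]
z = y + H·x̄ = [25] + [-22] = [3]

z = [3]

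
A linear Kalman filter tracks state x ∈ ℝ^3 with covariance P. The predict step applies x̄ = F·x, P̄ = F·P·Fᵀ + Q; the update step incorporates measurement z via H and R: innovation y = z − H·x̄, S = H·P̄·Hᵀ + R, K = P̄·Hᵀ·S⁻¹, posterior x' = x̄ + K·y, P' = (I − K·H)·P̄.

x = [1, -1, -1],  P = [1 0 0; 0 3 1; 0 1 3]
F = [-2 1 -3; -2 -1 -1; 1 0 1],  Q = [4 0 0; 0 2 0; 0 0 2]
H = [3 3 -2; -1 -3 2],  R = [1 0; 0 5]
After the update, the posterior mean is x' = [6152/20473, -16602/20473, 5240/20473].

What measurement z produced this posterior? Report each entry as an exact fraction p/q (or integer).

x̄ = F·x = [0, 0, 0]
P̄ = F·P·Fᵀ + Q = [32 12 -10; 12 14 -6; -10 -6 6]
S = H·P̄·Hᵀ + R = [847 -542; -542 371]
K = P̄·Hᵀ·S⁻¹ = [8696/20473 7848/20473; -2382/20473 -7122/20473; -580/20473 1360/20473]
x' − x̄ = [6152/20473, -16602/20473, 5240/20473] = K·y
y = (KᵀK)⁻¹·Kᵀ·(x' − x̄) = [-2, 3]
z = y + H·x̄ = [-2, 3] + [0, 0] = [-2, 3]

z = [-2, 3]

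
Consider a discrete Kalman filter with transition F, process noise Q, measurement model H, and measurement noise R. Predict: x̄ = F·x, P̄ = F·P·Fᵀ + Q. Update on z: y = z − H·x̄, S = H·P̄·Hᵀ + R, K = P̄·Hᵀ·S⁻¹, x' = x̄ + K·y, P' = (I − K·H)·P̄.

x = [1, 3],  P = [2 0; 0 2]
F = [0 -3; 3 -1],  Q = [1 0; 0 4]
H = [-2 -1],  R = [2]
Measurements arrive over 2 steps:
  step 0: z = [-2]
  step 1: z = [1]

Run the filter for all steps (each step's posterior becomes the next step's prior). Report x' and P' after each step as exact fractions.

step 0: x̄ = F·x = [-9, 0]
step 0: P̄ = F·P·Fᵀ + Q = [19 6; 6 24]
step 0: y = z − H·x̄ = [-20]
step 0: S = H·P̄·Hᵀ + R = [126]
step 0: K = P̄·Hᵀ·S⁻¹ = [-22/63; -2/7]
step 0: x' = x̄ + K·y = [-127/63, 40/7]
step 0: P' = (I − K·H)·P̄ = [229/63 -46/7; -46/7 96/7]
step 1: x̄ = F·x = [-120/7, -247/21]
step 1: P̄ = F·P·Fᵀ + Q = [871/7 702/7; 702/7 629/7]
step 1: y = z − H·x̄ = [-946/21]
step 1: S = H·P̄·Hᵀ + R = [6935/7]
step 1: K = P̄·Hᵀ·S⁻¹ = [-2444/6935; -107/365]
step 1: x' = x̄ + K·y = [-26368/20805, 527/365]
step 1: P' = (I − K·H)·P̄ = [9607/6935 -754/365; -754/365 1722/365]

step 0: x' = [-127/63, 40/7], P' = [229/63 -46/7; -46/7 96/7]
step 1: x' = [-26368/20805, 527/365], P' = [9607/6935 -754/365; -754/365 1722/365]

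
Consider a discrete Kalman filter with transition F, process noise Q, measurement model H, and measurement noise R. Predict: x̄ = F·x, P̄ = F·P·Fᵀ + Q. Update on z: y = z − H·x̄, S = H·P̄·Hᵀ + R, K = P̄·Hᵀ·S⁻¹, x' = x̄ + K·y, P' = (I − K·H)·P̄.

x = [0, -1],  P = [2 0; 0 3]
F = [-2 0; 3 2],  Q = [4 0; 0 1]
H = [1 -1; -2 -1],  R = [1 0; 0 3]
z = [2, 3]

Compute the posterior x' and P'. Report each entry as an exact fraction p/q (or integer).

x' = [-696/2287, -5265/2287]
P' = [948/2287 192/2287; 192/2287 1689/2287]

x̄ = F·x = [0, -2]
P̄ = F·P·Fᵀ + Q = [12 -12; -12 31]
y = z − H·x̄ = [0, 1]
S = H·P̄·Hᵀ + R = [68 -5; -5 34]
K = P̄·Hᵀ·S⁻¹ = [756/2287 -696/2287; -1497/2287 -691/2287]
x' = x̄ + K·y = [-696/2287, -5265/2287]
P' = (I − K·H)·P̄ = [948/2287 192/2287; 192/2287 1689/2287]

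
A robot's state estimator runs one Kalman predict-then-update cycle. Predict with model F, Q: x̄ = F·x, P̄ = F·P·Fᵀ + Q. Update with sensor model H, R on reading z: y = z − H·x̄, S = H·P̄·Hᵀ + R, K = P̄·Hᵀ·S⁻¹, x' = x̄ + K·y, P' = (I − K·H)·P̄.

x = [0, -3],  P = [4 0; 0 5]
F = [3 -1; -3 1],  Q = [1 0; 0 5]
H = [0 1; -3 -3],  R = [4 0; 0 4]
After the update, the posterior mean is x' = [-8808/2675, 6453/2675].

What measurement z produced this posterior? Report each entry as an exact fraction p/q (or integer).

z = [3, 3]

x̄ = F·x = [3, -3]
P̄ = F·P·Fᵀ + Q = [42 -41; -41 46]
S = H·P̄·Hᵀ + R = [50 -15; -15 58]
K = P̄·Hᵀ·S⁻¹ = [-2423/2675 -153/535; 2443/2675 -12/535]
x' − x̄ = [-16833/2675, 14478/2675] = K·y
y = (KᵀK)⁻¹·Kᵀ·(x' − x̄) = [6, 3]
z = y + H·x̄ = [6, 3] + [-3, 0] = [3, 3]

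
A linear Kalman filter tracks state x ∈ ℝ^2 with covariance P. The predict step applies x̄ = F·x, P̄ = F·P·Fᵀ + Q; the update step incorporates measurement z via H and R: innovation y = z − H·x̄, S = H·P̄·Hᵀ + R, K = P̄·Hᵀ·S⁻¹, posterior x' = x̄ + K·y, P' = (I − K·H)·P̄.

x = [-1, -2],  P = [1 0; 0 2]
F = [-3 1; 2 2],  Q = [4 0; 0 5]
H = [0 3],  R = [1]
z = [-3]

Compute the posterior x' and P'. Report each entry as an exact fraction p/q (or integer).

x' = [32/77, -159/154]
P' = [1137/77 -1/77; -1/77 17/154]

x̄ = F·x = [1, -6]
P̄ = F·P·Fᵀ + Q = [15 -2; -2 17]
y = z − H·x̄ = [15]
S = H·P̄·Hᵀ + R = [154]
K = P̄·Hᵀ·S⁻¹ = [-3/77; 51/154]
x' = x̄ + K·y = [32/77, -159/154]
P' = (I − K·H)·P̄ = [1137/77 -1/77; -1/77 17/154]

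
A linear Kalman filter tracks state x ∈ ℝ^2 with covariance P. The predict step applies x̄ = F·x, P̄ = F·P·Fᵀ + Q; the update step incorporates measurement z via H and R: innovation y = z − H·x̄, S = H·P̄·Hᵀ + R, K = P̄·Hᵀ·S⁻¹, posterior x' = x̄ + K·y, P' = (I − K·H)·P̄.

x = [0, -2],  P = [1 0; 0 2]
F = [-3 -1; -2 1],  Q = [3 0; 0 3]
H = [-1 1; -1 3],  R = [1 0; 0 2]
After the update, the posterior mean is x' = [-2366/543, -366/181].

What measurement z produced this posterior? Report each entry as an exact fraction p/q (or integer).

z = [3, -2]

x̄ = F·x = [2, -2]
P̄ = F·P·Fᵀ + Q = [14 4; 4 9]
S = H·P̄·Hᵀ + R = [16 25; 25 73]
K = P̄·Hᵀ·S⁻¹ = [-680/543 218/543; -70/181 81/181]
x' − x̄ = [-3452/543, -4/181] = K·y
y = (KᵀK)⁻¹·Kᵀ·(x' − x̄) = [7, 6]
z = y + H·x̄ = [7, 6] + [-4, -8] = [3, -2]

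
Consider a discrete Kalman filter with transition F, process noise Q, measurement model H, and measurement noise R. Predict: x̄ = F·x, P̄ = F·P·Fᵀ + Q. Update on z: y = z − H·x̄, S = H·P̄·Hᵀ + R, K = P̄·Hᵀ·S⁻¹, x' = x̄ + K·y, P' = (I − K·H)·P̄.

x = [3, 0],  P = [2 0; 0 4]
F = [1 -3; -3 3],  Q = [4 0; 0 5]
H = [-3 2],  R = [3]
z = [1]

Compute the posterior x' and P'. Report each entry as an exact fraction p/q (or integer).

x' = [-2517/1121, -3257/1121]
P' = [2982/1121 4158/1121; 4158/1121 6603/1121]

x̄ = F·x = [3, -9]
P̄ = F·P·Fᵀ + Q = [42 -42; -42 59]
y = z − H·x̄ = [28]
S = H·P̄·Hᵀ + R = [1121]
K = P̄·Hᵀ·S⁻¹ = [-210/1121; 244/1121]
x' = x̄ + K·y = [-2517/1121, -3257/1121]
P' = (I − K·H)·P̄ = [2982/1121 4158/1121; 4158/1121 6603/1121]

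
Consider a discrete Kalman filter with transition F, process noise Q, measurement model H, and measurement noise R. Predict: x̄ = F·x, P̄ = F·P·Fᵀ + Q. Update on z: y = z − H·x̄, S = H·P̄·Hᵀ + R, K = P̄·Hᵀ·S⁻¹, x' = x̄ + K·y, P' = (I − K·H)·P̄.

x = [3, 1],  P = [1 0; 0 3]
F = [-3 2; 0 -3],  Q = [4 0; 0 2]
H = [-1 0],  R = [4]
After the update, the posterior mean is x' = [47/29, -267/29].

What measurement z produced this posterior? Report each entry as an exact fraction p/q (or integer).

z = [-3]

x̄ = F·x = [-7, -3]
P̄ = F·P·Fᵀ + Q = [25 -18; -18 29]
S = H·P̄·Hᵀ + R = [29]
K = P̄·Hᵀ·S⁻¹ = [-25/29; 18/29]
x' − x̄ = [250/29, -180/29] = K·y
y = (KᵀK)⁻¹·Kᵀ·(x' − x̄) = [-10]
z = y + H·x̄ = [-10] + [7] = [-3]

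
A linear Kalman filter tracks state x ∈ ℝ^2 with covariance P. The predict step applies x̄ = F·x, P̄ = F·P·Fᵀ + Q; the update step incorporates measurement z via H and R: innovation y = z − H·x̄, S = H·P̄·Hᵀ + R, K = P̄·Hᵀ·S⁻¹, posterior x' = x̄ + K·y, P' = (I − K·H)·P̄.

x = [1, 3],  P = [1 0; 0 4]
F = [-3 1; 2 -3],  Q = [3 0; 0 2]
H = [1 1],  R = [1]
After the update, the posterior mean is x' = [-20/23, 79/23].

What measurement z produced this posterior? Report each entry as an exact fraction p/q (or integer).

x̄ = F·x = [0, -7]
P̄ = F·P·Fᵀ + Q = [16 -18; -18 42]
S = H·P̄·Hᵀ + R = [23]
K = P̄·Hᵀ·S⁻¹ = [-2/23; 24/23]
x' − x̄ = [-20/23, 240/23] = K·y
y = (KᵀK)⁻¹·Kᵀ·(x' − x̄) = [10]
z = y + H·x̄ = [10] + [-7] = [3]

z = [3]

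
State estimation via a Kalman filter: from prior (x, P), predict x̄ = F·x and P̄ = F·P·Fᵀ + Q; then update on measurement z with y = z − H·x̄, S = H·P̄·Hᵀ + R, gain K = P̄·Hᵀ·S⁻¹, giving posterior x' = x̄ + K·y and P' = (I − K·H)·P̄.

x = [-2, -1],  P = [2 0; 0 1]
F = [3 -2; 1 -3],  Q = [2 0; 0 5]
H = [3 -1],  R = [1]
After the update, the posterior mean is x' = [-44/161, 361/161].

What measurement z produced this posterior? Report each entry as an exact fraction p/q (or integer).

z = [-3]

x̄ = F·x = [-4, 1]
P̄ = F·P·Fᵀ + Q = [24 12; 12 16]
S = H·P̄·Hᵀ + R = [161]
K = P̄·Hᵀ·S⁻¹ = [60/161; 20/161]
x' − x̄ = [600/161, 200/161] = K·y
y = (KᵀK)⁻¹·Kᵀ·(x' − x̄) = [10]
z = y + H·x̄ = [10] + [-13] = [-3]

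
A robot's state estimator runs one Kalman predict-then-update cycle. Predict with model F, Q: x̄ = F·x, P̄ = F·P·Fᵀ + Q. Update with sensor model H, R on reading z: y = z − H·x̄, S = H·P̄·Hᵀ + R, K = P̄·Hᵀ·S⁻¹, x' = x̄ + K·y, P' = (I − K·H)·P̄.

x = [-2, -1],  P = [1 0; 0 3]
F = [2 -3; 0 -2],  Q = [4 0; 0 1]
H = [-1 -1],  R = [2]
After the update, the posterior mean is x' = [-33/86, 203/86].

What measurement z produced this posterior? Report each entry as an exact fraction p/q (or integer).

x̄ = F·x = [-1, 2]
P̄ = F·P·Fᵀ + Q = [35 18; 18 13]
S = H·P̄·Hᵀ + R = [86]
K = P̄·Hᵀ·S⁻¹ = [-53/86; -31/86]
x' − x̄ = [53/86, 31/86] = K·y
y = (KᵀK)⁻¹·Kᵀ·(x' − x̄) = [-1]
z = y + H·x̄ = [-1] + [-1] = [-2]

z = [-2]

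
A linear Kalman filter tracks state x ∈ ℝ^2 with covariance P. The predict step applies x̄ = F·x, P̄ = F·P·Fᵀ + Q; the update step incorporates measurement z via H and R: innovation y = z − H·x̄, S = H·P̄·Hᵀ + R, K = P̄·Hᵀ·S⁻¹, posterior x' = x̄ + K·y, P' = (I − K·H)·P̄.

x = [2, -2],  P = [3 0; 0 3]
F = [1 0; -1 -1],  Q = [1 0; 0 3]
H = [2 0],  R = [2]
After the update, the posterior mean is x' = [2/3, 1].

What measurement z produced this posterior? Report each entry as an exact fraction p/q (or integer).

z = [1]

x̄ = F·x = [2, 0]
P̄ = F·P·Fᵀ + Q = [4 -3; -3 9]
S = H·P̄·Hᵀ + R = [18]
K = P̄·Hᵀ·S⁻¹ = [4/9; -1/3]
x' − x̄ = [-4/3, 1] = K·y
y = (KᵀK)⁻¹·Kᵀ·(x' − x̄) = [-3]
z = y + H·x̄ = [-3] + [4] = [1]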